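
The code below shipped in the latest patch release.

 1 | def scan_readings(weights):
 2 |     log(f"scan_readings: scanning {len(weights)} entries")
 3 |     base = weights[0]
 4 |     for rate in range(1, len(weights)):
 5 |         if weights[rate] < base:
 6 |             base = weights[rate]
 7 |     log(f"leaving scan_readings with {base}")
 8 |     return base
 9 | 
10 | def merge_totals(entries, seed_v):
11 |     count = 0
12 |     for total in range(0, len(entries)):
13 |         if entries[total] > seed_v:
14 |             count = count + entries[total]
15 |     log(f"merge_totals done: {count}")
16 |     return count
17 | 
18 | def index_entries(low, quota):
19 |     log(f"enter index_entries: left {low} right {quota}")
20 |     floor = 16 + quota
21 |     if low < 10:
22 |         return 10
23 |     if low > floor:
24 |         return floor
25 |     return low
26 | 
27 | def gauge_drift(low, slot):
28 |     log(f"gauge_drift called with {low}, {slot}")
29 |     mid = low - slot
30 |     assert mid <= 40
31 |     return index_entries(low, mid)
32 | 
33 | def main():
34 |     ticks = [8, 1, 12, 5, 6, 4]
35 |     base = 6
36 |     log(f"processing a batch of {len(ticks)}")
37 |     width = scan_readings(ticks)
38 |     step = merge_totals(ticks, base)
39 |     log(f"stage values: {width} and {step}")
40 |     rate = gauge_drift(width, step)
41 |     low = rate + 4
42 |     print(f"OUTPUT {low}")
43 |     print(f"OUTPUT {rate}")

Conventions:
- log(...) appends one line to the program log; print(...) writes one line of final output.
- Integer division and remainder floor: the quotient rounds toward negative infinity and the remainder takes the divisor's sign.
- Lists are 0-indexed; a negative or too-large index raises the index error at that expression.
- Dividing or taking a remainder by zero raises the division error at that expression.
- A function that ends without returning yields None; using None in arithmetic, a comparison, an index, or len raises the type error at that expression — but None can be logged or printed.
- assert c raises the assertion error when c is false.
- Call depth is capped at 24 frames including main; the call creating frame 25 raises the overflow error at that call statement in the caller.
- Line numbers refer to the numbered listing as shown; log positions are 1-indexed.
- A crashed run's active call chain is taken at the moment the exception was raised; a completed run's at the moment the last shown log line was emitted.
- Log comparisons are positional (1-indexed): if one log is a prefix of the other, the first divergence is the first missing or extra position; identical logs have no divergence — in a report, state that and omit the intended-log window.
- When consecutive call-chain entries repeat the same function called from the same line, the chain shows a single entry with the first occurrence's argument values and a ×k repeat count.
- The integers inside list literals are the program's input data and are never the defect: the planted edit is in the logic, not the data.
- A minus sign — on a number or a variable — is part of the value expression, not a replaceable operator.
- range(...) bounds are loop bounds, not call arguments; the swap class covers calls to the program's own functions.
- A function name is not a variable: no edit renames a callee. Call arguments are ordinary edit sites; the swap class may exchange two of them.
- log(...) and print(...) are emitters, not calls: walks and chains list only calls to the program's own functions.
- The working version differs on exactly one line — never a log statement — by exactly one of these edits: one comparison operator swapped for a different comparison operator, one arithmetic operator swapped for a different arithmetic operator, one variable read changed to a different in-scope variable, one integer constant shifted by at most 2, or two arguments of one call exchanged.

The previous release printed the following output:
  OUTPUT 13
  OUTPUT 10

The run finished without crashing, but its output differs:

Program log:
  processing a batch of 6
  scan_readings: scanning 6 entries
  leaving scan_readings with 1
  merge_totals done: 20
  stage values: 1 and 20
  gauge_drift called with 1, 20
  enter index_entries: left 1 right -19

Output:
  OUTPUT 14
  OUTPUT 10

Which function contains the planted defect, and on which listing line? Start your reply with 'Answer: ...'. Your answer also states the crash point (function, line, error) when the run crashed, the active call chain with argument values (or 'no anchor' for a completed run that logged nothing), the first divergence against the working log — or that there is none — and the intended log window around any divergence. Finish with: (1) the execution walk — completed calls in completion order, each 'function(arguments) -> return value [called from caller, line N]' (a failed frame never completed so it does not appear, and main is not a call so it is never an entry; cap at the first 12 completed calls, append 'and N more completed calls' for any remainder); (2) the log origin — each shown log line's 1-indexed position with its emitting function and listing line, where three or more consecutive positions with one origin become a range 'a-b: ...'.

Answer: the defect is in main at line 41.
Core observation: Nothing in the log betrays the bug — only the output does.
Call chain: main -> gauge_drift(1, 20) (called at line 40) -> index_entries(1, -19) (called at line 31).
First divergence: there is none — every log position agrees.
Execution walk:
  scan_readings([8, 1, 12, 5, 6, 4]) -> 1  [called from main, line 37]
  merge_totals([8, 1, 12, 5, 6, 4], 6) -> 20  [called from main, line 38]
  index_entries(1, -19) -> 10  [called from gauge_drift, line 31]
  gauge_drift(1, 20) -> 10  [called from main, line 40]
Origin of each log line:
  1: from main, line 36
  2: from scan_readings, line 2
  3: from scan_readings, line 7
  4: from merge_totals, line 15
  5: from main, line 39
  6: from gauge_drift, line 28
  7: from index_entries, line 19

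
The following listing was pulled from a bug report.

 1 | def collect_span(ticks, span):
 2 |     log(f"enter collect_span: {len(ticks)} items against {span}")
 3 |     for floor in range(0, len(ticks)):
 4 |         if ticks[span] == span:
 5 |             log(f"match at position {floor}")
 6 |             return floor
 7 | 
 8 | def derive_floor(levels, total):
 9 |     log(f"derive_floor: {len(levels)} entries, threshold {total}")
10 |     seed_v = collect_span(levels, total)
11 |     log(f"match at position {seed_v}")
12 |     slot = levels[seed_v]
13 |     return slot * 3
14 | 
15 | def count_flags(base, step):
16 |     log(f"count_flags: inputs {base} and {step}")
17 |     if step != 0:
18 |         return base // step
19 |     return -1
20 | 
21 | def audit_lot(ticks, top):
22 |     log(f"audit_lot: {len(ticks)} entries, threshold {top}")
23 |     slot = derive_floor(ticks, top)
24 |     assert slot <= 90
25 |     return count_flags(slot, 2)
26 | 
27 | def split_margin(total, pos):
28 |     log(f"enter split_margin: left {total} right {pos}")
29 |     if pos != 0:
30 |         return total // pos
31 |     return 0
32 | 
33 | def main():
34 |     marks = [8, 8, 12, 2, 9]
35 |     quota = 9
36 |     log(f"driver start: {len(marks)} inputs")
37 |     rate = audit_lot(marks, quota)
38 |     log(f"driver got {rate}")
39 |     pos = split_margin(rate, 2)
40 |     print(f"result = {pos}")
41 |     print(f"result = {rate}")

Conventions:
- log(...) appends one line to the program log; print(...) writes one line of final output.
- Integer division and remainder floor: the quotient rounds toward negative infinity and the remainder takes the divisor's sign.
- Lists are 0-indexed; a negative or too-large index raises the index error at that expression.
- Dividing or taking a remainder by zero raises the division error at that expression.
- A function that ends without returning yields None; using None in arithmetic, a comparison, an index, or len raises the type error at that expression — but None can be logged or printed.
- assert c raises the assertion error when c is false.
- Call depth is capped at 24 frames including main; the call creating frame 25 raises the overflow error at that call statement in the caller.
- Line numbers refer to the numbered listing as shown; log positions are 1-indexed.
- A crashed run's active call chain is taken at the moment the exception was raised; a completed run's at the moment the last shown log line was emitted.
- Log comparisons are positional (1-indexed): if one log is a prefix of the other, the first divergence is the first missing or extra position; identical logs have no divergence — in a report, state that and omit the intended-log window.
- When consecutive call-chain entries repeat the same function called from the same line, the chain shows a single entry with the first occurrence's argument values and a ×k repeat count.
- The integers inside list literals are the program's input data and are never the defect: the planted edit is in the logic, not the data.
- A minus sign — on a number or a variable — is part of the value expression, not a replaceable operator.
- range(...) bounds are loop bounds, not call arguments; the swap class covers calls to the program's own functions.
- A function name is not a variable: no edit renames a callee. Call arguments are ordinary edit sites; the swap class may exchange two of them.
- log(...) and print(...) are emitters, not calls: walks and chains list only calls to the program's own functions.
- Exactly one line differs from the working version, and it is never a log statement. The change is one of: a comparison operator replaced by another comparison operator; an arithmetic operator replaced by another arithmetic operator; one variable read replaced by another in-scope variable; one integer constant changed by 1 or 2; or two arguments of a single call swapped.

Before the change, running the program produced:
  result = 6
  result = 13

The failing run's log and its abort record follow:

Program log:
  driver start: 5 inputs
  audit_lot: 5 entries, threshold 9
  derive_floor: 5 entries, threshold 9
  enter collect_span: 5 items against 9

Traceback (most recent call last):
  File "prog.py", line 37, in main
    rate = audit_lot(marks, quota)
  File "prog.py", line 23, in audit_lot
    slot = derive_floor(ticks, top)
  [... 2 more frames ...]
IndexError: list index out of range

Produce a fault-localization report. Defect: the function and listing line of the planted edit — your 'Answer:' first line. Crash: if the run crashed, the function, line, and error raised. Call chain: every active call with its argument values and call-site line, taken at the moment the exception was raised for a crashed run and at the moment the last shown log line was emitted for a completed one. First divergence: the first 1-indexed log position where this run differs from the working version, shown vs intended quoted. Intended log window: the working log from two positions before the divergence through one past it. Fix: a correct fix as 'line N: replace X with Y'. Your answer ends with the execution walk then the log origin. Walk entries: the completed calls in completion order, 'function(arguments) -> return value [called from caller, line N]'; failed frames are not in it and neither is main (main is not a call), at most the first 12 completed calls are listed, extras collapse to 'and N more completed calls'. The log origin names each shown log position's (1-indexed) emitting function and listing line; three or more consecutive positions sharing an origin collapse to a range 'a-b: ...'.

Answer: the defect is in collect_span at line 4.
The tell: The log ends early — 4 lines, where the working version next logs 'match at position 4'.
Crash: collect_span, line 4, IndexError.
Call chain: main -> audit_lot([8, 8, 12, 2, 9], 9) (called at line 37) -> derive_floor([8, 8, 12, 2, 9], 9) (called at line 23) -> collect_span([8, 8, 12, 2, 9], 9) (called at line 10).
First divergence: position 5; the shown log stops at 4 lines while the working version next logs 'match at position 4'.
Intended log window:
  3: derive_floor: 5 entries, threshold 9
  4: enter collect_span: 5 items against 9
  5: match at position 4
  6: match at position 4
Execution walk:
  (no call completed)
Log origin:
  1: logged in main at line 36
  2: logged in audit_lot at line 22
  3: logged in derive_floor at line 9
  4: logged in collect_span at line 2
A correct fix: line 4: replace `ticks[span]` with `ticks[floor]`.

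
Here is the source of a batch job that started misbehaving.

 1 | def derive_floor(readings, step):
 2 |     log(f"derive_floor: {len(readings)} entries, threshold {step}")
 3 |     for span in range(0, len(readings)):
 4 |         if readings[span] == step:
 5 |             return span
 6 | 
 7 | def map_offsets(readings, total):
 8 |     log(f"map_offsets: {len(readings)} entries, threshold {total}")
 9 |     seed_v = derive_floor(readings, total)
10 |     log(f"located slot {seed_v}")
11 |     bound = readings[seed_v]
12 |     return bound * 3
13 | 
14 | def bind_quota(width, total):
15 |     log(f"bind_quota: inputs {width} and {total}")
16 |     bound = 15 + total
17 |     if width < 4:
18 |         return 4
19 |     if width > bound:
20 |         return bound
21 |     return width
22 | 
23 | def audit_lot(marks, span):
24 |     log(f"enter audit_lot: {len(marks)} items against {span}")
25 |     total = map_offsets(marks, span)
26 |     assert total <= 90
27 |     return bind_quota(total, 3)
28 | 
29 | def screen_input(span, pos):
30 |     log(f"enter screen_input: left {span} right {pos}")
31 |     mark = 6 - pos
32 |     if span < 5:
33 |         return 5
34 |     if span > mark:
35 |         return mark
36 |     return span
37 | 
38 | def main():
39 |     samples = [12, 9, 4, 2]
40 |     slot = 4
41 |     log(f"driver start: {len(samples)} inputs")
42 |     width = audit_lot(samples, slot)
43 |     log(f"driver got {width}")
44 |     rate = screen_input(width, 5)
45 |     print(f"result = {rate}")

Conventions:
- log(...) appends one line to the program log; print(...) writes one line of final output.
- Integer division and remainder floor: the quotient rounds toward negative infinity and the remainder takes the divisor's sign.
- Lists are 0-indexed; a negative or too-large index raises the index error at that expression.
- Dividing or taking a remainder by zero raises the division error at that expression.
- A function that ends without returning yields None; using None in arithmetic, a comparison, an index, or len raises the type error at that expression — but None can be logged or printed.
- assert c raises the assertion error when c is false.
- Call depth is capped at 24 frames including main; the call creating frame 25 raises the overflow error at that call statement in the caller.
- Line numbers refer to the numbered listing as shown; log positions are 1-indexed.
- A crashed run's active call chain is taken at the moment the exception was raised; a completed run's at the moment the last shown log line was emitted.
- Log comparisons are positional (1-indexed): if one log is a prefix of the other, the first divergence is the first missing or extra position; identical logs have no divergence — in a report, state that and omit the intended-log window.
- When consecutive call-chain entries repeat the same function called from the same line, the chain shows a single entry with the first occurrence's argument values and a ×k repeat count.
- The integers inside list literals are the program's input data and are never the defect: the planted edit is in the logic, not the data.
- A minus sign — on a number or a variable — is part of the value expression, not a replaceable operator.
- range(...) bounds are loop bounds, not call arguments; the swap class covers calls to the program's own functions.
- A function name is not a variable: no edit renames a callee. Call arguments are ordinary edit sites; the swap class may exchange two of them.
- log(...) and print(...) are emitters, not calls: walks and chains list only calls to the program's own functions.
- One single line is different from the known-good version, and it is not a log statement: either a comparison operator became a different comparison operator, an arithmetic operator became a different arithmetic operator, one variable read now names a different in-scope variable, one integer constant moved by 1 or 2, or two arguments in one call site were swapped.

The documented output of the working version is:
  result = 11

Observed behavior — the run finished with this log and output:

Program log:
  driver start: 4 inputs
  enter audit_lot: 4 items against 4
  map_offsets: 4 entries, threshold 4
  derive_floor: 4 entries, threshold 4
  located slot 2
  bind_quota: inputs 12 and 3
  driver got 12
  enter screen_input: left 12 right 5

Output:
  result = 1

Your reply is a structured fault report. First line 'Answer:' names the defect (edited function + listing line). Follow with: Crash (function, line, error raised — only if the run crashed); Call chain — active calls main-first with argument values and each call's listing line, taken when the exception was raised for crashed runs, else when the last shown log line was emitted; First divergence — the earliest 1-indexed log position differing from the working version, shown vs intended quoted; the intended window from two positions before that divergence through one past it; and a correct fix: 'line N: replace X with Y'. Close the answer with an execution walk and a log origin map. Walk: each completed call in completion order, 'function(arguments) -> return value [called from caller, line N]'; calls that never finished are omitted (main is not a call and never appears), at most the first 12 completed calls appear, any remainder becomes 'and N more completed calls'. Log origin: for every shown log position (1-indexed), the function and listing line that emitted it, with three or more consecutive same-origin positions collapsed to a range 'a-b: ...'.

Answer: the defect is in screen_input at line 31.
Key fact: Log streams are identical — the defect surfaces only in the printed output.
Call chain: main -> screen_input(12, 5) (called at line 44).
First divergence: none (the log streams are identical).
Execution walk:
  derive_floor([12, 9, 4, 2], 4) -> 2  [called from map_offsets, line 9]
  map_offsets([12, 9, 4, 2], 4) -> 12  [called from audit_lot, line 25]
  bind_quota(12, 3) -> 12  [called from audit_lot, line 27]
  audit_lot([12, 9, 4, 2], 4) -> 12  [called from main, line 42]
  screen_input(12, 5) -> 1  [called from main, line 44]
Log origins:
  1: emitted by main (line 41)
  2: emitted by audit_lot (line 24)
  3: emitted by map_offsets (line 8)
  4: emitted by derive_floor (line 2)
  5: emitted by map_offsets (line 10)
  6: emitted by bind_quota (line 15)
  7: emitted by main (line 43)
  8: emitted by screen_input (line 30)
A correct fix: line 31: replace `-` with `+`.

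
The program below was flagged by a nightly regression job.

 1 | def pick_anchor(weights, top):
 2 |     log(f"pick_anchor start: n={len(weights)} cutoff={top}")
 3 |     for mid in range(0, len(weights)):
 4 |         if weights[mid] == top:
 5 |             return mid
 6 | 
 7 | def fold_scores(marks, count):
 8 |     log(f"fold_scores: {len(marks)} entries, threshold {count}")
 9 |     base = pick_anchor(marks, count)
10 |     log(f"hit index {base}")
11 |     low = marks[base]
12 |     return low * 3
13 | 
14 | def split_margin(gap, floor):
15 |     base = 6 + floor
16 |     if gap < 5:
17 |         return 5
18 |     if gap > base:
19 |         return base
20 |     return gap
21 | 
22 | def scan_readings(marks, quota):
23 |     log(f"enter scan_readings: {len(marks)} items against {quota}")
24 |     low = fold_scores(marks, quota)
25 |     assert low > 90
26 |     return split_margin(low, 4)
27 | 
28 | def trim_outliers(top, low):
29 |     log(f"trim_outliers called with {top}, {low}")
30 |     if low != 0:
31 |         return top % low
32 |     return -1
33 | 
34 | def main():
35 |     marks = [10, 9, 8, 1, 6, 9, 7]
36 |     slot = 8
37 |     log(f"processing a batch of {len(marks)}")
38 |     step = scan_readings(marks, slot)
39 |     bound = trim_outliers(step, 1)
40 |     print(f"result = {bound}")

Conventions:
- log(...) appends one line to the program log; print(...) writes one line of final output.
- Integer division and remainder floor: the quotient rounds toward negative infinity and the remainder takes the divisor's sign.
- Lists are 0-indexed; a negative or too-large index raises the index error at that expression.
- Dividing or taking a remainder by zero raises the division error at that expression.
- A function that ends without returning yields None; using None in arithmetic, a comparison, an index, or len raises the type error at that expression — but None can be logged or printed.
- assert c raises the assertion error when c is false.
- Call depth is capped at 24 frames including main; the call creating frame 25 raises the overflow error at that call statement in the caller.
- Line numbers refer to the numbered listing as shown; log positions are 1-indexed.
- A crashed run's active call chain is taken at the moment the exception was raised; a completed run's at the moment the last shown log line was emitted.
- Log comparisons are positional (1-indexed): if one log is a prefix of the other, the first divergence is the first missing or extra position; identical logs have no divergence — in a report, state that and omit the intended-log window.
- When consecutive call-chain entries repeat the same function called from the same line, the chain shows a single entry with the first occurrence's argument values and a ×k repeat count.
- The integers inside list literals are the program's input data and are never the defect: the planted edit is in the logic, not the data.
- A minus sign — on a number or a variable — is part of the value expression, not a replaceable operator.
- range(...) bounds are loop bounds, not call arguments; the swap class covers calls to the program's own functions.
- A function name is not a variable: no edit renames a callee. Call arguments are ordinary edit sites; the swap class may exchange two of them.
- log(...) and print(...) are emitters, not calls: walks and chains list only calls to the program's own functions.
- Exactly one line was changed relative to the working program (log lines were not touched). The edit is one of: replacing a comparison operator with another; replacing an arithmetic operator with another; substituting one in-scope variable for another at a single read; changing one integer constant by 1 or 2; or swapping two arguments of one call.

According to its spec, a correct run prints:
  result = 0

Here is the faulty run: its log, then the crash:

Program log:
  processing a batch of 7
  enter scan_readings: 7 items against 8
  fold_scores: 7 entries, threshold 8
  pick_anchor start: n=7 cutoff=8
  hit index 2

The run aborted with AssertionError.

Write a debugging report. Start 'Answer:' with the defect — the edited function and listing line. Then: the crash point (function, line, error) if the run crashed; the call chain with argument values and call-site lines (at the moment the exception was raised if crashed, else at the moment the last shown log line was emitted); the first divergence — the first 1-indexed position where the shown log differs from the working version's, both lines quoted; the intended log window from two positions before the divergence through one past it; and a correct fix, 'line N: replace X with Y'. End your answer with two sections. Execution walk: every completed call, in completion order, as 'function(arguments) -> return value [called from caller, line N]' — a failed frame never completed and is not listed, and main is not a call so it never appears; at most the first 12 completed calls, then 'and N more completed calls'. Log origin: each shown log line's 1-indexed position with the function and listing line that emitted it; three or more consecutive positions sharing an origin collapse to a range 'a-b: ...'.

Answer: the defect is in scan_readings at line 25.
The tell: The faulty run's log stops after 5 lines; the working version's next line would be 'trim_outliers called with 10, 1'.
Crash: scan_readings, line 25, AssertionError.
Call chain: main -> scan_readings([10, 9, 8, 1, 6, 9, 7], 8) (called at line 38).
First divergence: position 6; the shown log stops at 5 lines while the working version next logs 'trim_outliers called with 10, 1'.
Intended log window:
  4: pick_anchor start: n=7 cutoff=8
  5: hit index 2
  6: trim_outliers called with 10, 1
Execution walk:
  pick_anchor([10, 9, 8, 1, 6, 9, 7], 8) -> 2  [called from fold_scores, line 9]
  fold_scores([10, 9, 8, 1, 6, 9, 7], 8) -> 24  [called from scan_readings, line 24]
Log line origins:
  1: emitted by main (line 37)
  2: emitted by scan_readings (line 23)
  3: emitted by fold_scores (line 8)
  4: emitted by pick_anchor (line 2)
  5: emitted by fold_scores (line 10)
A correct fix: line 25: replace `>` with `<=`.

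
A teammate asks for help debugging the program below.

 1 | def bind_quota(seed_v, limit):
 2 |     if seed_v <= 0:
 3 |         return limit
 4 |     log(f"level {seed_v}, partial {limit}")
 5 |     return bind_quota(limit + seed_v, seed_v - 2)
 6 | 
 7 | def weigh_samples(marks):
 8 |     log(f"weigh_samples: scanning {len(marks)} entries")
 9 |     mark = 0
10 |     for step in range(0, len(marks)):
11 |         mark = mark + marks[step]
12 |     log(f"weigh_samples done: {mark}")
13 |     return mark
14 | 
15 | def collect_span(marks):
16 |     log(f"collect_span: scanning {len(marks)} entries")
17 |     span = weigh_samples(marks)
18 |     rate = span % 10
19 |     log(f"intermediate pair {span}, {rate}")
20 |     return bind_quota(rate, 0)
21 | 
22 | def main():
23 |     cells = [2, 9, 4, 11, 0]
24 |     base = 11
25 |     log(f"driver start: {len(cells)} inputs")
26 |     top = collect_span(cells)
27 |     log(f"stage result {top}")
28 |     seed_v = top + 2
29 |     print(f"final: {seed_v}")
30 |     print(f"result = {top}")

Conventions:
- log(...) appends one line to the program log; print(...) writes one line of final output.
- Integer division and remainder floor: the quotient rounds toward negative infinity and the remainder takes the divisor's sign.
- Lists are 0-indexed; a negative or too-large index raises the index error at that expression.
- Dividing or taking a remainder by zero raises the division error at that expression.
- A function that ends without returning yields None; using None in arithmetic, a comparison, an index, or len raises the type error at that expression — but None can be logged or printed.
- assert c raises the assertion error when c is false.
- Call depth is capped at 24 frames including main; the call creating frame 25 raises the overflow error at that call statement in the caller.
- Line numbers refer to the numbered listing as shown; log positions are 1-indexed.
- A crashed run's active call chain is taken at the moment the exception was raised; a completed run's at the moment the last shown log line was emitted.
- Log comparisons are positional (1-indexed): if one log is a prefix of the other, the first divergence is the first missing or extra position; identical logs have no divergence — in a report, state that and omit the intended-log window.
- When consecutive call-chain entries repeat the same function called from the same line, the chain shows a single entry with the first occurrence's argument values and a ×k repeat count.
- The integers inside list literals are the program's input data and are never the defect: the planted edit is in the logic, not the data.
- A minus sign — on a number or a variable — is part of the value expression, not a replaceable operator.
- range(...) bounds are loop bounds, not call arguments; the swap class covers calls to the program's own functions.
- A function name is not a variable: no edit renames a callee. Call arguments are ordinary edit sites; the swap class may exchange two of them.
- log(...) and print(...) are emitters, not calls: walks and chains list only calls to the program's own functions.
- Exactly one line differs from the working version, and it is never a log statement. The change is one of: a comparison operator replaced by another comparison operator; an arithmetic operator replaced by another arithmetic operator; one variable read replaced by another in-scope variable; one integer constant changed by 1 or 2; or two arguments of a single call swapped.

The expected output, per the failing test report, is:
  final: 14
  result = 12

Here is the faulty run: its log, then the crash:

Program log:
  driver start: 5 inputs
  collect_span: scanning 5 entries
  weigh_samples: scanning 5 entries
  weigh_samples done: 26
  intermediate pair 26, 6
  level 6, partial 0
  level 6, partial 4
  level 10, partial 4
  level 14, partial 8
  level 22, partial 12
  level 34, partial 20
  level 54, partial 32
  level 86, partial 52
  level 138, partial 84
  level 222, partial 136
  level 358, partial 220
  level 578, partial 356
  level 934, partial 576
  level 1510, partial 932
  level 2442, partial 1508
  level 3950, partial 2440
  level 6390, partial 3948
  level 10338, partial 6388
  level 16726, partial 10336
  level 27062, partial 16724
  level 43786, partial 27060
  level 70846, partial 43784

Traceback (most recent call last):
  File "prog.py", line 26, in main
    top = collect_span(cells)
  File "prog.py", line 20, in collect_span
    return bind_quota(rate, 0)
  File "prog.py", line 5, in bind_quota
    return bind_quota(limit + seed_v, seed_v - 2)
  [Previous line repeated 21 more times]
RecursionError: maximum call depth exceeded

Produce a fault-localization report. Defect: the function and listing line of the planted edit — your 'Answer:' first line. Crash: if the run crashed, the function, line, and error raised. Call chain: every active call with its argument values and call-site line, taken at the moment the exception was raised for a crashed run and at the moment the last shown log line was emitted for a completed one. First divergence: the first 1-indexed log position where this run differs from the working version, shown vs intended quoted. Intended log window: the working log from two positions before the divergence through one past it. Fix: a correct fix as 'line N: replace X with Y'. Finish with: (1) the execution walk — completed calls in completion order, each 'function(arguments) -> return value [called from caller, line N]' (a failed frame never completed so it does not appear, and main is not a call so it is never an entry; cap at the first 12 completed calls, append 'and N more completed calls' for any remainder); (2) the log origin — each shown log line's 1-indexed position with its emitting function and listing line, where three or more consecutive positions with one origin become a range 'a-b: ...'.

Answer: the defect is in bind_quota at line 5.
Key observation: Log line 7 is where behavior first shows: 'level 6, partial 4' appears instead of 'level 4, partial 6'.
Crash: bind_quota, line 5, RecursionError.
Call chain: main -> collect_span([2, 9, 4, 11, 0]) (called at line 26) -> bind_quota(6, 0) (called at line 20) -> bind_quota(6, 4) (called at line 5) ×21.
First divergence: position 7 — shown 'level 6, partial 4', intended 'level 4, partial 6'.
Intended log window:
  5: intermediate pair 26, 6
  6: level 6, partial 0
  7: level 4, partial 6
  8: level 2, partial 10
Execution walk:
  weigh_samples([2, 9, 4, 11, 0]) -> 26  [called from collect_span, line 17]
Log line origins:
  1: logged in main at line 25
  2: logged in collect_span at line 16
  3: logged in weigh_samples at line 8
  4: logged in weigh_samples at line 12
  5: logged in collect_span at line 19
  6-27: logged in bind_quota at line 4
A correct fix: line 5: replace `bind_quota(limit + seed_v, seed_v - 2)` with `bind_quota(seed_v - 2, limit + seed_v)`.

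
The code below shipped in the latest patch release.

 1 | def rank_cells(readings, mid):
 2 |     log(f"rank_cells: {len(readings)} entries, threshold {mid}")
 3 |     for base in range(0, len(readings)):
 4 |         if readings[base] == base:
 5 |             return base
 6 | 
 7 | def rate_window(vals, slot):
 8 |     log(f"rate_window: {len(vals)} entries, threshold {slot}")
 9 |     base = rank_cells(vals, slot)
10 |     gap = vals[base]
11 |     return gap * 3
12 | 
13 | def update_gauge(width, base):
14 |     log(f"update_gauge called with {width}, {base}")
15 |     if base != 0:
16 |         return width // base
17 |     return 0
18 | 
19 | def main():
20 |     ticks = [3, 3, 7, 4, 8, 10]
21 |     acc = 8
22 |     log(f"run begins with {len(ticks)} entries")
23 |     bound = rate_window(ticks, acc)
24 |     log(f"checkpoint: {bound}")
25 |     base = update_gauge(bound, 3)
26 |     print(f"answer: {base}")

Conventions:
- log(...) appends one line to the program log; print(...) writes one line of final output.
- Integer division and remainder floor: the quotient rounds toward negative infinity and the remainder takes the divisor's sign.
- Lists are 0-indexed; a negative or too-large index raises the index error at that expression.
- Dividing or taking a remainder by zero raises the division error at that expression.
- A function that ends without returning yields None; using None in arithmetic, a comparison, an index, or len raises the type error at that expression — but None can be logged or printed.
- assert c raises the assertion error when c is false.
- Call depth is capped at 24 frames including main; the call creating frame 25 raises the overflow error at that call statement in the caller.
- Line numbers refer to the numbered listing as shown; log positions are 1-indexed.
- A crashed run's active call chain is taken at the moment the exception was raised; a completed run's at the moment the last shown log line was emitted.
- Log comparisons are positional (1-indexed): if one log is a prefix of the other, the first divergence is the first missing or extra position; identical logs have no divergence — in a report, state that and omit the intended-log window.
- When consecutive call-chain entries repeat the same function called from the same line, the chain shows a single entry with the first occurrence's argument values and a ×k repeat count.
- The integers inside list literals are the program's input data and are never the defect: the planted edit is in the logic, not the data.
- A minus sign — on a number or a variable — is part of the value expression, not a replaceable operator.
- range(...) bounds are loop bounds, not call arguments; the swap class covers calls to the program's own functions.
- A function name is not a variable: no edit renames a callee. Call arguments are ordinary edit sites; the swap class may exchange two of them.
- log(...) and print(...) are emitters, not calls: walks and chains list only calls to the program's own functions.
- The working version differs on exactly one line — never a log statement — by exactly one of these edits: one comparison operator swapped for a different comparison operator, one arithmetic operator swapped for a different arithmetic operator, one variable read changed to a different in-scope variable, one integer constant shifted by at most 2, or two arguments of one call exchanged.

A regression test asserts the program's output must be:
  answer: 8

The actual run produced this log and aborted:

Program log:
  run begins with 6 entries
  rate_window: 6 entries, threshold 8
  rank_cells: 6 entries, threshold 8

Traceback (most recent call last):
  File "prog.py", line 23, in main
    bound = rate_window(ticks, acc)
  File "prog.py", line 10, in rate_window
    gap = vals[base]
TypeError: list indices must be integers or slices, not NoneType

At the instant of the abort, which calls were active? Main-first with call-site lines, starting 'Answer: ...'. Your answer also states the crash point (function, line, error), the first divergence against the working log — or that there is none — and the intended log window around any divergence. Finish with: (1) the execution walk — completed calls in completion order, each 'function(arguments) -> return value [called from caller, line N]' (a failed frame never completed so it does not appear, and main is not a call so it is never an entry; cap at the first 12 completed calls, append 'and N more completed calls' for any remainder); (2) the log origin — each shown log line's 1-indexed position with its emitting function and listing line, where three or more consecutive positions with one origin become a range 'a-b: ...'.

Answer: main -> rate_window (called at line 23).
Key observation: The log ends early — 3 lines, where the working version next logs 'checkpoint: 24'.
Crash: rate_window, line 10, TypeError.
First divergence: position 4 — the faulty run's log ends after 3 lines; the working version continues with 'checkpoint: 24'.
Intended log window:
  2: rate_window: 6 entries, threshold 8
  3: rank_cells: 6 entries, threshold 8
  4: checkpoint: 24
  5: update_gauge called with 24, 3
Execution walk:
  rank_cells([3, 3, 7, 4, 8, 10], 8) -> None  [called from rate_window, line 9]
Log line origins:
  1: emitted by main (line 22)
  2: emitted by rate_window (line 8)
  3: emitted by rank_cells (line 2)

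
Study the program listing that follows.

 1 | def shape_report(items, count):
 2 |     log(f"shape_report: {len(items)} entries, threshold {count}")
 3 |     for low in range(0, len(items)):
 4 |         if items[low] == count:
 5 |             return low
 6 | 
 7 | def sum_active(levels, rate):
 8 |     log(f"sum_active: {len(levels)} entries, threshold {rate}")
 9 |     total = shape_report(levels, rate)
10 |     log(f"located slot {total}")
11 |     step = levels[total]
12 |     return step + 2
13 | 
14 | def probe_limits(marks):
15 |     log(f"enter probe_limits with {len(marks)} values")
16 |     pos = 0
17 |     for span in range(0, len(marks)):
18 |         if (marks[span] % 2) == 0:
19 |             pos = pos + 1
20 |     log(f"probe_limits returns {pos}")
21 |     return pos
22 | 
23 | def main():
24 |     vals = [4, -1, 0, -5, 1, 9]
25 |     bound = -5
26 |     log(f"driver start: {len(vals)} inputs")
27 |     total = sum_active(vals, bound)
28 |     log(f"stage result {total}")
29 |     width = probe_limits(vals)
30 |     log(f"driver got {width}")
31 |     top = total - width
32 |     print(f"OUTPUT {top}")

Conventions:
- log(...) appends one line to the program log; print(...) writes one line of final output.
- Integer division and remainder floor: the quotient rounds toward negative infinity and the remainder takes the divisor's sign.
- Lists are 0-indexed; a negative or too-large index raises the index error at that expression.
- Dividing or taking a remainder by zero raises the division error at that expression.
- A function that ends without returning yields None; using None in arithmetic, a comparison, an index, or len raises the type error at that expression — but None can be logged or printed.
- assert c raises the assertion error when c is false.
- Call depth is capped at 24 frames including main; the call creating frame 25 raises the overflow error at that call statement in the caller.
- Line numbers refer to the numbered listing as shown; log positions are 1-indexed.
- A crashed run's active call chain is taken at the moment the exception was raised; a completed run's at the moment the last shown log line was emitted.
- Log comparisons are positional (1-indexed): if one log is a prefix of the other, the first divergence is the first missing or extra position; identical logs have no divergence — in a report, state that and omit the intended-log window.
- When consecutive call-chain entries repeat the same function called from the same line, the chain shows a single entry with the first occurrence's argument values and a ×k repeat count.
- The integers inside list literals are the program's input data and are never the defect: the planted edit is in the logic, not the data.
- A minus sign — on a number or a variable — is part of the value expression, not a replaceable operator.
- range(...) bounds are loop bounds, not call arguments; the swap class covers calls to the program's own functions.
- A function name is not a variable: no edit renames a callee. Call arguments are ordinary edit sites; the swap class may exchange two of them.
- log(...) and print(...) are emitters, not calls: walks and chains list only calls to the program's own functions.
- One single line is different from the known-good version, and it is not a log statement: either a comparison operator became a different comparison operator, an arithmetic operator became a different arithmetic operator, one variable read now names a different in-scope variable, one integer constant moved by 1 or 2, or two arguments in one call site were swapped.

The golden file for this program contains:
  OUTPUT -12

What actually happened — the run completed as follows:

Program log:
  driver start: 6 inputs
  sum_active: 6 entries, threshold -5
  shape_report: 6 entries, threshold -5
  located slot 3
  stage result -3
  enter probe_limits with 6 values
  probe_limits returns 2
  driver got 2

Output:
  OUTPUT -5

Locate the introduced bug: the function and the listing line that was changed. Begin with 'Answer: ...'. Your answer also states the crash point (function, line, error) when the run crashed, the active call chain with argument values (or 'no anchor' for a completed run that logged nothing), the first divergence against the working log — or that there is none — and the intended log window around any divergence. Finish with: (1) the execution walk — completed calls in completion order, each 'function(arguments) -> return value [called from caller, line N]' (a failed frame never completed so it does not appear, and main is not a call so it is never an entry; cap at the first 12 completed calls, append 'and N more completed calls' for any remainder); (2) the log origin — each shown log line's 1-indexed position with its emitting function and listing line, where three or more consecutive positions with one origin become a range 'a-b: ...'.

Answer: the defect is in sum_active at line 12.
The tell: Position 5 is the first bad log line: 'stage result -3' should read 'stage result -10'.
Call chain: main.
First divergence: position 5; shown 'stage result -3' vs intended 'stage result -10'.
Intended log window:
  3: shape_report: 6 entries, threshold -5
  4: located slot 3
  5: stage result -10
  6: enter probe_limits with 6 values
Execution walk:
  shape_report([4, -1, 0, -5, 1, 9], -5) -> 3  [called from sum_active, line 9]
  sum_active([4, -1, 0, -5, 1, 9], -5) -> -3  [called from main, line 27]
  probe_limits([4, -1, 0, -5, 1, 9]) -> 2  [called from main, line 29]
Origin of each log line:
  1: emitted by main (line 26)
  2: emitted by sum_active (line 8)
  3: emitted by shape_report (line 2)
  4: emitted by sum_active (line 10)
  5: emitted by main (line 28)
  6: emitted by probe_limits (line 15)
  7: emitted by probe_limits (line 20)
  8: emitted by main (line 30)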